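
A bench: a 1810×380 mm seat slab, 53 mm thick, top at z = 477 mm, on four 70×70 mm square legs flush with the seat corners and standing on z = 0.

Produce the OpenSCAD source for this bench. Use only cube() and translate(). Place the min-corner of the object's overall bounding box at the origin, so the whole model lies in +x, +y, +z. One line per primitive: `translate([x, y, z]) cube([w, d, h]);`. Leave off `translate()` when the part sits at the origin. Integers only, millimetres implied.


translate([0, 0, 424]) cube([1810, 380, 53]);
cube([70, 70, 424]);
translate([0, 310, 0]) cube([70, 70, 424]);
translate([1740, 0, 0]) cube([70, 70, 424]);
translate([1740, 310, 0]) cube([70, 70, 424]);


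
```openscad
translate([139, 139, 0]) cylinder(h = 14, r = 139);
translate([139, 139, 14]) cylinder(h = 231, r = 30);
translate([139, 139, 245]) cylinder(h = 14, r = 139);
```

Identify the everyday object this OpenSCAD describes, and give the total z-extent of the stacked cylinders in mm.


A spool. The overall height is 259 mm.

Three coaxial cylinders, large–small–large — a spool. Two 14 mm flanges and a 231 mm core give 14 + 231 + 14 = 259 mm.


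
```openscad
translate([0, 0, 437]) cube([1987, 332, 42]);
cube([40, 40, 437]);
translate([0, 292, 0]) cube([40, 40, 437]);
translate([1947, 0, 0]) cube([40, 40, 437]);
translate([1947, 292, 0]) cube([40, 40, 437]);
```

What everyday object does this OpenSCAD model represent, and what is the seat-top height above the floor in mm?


A bench. The seat-top height is 479 mm.

A long slab on four corner posts — a bench. The slab sits at z = 437 with thickness 42, so the top is 437 + 42 = 479 mm.


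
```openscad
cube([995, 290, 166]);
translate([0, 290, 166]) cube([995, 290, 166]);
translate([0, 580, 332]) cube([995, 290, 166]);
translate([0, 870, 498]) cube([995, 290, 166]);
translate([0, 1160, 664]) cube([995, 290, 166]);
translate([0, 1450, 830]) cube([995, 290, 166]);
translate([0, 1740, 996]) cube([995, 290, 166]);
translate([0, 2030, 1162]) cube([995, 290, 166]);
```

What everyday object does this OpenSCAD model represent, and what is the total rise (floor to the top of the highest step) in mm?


A staircase. The total rise is 1328 mm.

8 identical blocks, each offset up and back from the previous — a staircase. Each step is 166 mm tall and there are 8 of them, so the total rise is 8 × 166 = 1328 mm.


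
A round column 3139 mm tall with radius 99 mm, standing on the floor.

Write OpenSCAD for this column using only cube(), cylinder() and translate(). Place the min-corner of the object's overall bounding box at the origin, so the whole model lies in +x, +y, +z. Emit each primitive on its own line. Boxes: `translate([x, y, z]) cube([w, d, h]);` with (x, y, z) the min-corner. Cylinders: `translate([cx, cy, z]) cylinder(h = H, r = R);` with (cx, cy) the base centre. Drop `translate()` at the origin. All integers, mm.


translate([99, 99, 0]) cylinder(h = 3139, r = 99);


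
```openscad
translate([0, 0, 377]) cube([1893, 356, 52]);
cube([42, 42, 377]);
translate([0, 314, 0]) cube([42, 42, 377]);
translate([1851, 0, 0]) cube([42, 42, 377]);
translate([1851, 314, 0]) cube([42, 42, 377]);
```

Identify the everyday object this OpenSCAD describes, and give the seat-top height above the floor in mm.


A bench. The seat-top height is 429 mm.

A long slab on four corner posts — a bench. The slab sits at z = 377 with thickness 52, so the top is 377 + 52 = 429 mm.


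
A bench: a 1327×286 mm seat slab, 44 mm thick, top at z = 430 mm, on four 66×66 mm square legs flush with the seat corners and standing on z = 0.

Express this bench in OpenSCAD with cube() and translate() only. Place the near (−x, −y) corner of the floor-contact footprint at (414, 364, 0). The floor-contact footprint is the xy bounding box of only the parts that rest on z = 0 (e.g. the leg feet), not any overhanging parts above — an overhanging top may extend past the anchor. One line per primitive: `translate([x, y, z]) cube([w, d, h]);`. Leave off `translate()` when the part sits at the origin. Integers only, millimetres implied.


translate([414, 364, 386]) cube([1327, 286, 44]);
translate([414, 364, 0]) cube([66, 66, 386]);
translate([414, 584, 0]) cube([66, 66, 386]);
translate([1675, 364, 0]) cube([66, 66, 386]);
translate([1675, 584, 0]) cube([66, 66, 386]);


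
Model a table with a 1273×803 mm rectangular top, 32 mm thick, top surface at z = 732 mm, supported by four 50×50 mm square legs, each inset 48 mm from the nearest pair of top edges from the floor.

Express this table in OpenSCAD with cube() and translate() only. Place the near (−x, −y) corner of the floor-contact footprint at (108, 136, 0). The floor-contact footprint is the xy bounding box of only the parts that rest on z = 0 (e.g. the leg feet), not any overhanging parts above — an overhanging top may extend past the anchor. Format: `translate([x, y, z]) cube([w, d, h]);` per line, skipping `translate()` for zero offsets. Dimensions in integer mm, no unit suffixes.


translate([60, 88, 700]) cube([1273, 803, 32]);
translate([108, 136, 0]) cube([50, 50, 700]);
translate([1235, 136, 0]) cube([50, 50, 700]);
translate([108, 793, 0]) cube([50, 50, 700]);
translate([1235, 793, 0]) cube([50, 50, 700]);


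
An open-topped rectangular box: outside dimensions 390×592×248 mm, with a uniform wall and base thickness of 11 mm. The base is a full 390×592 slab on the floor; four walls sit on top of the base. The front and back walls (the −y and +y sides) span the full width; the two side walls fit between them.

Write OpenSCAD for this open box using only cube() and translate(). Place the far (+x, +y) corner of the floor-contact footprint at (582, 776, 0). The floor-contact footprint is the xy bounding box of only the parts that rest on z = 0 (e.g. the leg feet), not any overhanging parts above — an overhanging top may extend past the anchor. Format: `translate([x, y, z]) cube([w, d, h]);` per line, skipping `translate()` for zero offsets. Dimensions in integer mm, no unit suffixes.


translate([192, 184, 0]) cube([390, 592, 11]);
translate([192, 184, 11]) cube([390, 11, 237]);
translate([192, 765, 11]) cube([390, 11, 237]);
translate([192, 195, 11]) cube([11, 570, 237]);
translate([571, 195, 11]) cube([11, 570, 237]);


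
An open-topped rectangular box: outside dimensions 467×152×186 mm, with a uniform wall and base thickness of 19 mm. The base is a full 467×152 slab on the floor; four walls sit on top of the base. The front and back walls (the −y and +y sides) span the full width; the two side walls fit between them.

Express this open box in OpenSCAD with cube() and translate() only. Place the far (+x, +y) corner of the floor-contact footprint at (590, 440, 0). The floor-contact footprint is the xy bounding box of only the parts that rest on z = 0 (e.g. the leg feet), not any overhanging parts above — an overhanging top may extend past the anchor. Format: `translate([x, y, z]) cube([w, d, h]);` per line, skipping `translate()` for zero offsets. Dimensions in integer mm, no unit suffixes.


translate([123, 288, 0]) cube([467, 152, 19]);
translate([123, 288, 19]) cube([467, 19, 167]);
translate([123, 421, 19]) cube([467, 19, 167]);
translate([123, 307, 19]) cube([19, 114, 167]);
translate([571, 307, 19]) cube([19, 114, 167]);


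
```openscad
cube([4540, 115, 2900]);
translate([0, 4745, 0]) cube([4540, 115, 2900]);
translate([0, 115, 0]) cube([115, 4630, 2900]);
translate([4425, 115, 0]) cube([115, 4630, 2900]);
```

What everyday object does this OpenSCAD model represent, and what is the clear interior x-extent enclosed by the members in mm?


A house (or room) frame. The interior width is 4310 mm.

Four 2900 mm walls enclosing a rectangle with no floor or roof — a room or house frame. Outside width is 4540 mm and wall thickness is 115 mm, so the interior width is 4540 − 2 × 115 = 4310 mm.


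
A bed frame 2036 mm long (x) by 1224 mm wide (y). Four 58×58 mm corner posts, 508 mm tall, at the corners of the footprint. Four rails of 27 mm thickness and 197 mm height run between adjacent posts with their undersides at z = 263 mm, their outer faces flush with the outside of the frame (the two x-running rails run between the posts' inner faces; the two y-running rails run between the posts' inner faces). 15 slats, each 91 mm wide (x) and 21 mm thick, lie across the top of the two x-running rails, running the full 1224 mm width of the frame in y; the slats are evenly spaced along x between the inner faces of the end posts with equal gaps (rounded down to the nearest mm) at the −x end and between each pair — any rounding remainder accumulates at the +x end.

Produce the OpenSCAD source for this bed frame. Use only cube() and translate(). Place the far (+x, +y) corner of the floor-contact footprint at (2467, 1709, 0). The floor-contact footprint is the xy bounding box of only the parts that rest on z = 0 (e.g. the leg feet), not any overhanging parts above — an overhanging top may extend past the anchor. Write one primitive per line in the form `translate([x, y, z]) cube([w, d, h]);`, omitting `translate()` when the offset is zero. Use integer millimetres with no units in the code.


translate([431, 485, 0]) cube([58, 58, 508]);
translate([431, 1651, 0]) cube([58, 58, 508]);
translate([2409, 485, 0]) cube([58, 58, 508]);
translate([2409, 1651, 0]) cube([58, 58, 508]);
translate([489, 485, 263]) cube([1920, 27, 197]);
translate([489, 1682, 263]) cube([1920, 27, 197]);
translate([431, 543, 263]) cube([27, 1108, 197]);
translate([2440, 543, 263]) cube([27, 1108, 197]);
translate([523, 485, 460]) cube([91, 1224, 21]);
translate([648, 485, 460]) cube([91, 1224, 21]);
translate([773, 485, 460]) cube([91, 1224, 21]);
translate([898, 485, 460]) cube([91, 1224, 21]);
translate([1023, 485, 460]) cube([91, 1224, 21]);
translate([1148, 485, 460]) cube([91, 1224, 21]);
translate([1273, 485, 460]) cube([91, 1224, 21]);
translate([1398, 485, 460]) cube([91, 1224, 21]);
translate([1523, 485, 460]) cube([91, 1224, 21]);
translate([1648, 485, 460]) cube([91, 1224, 21]);
translate([1773, 485, 460]) cube([91, 1224, 21]);
translate([1898, 485, 460]) cube([91, 1224, 21]);
translate([2023, 485, 460]) cube([91, 1224, 21]);
translate([2148, 485, 460]) cube([91, 1224, 21]);
translate([2273, 485, 460]) cube([91, 1224, 21]);


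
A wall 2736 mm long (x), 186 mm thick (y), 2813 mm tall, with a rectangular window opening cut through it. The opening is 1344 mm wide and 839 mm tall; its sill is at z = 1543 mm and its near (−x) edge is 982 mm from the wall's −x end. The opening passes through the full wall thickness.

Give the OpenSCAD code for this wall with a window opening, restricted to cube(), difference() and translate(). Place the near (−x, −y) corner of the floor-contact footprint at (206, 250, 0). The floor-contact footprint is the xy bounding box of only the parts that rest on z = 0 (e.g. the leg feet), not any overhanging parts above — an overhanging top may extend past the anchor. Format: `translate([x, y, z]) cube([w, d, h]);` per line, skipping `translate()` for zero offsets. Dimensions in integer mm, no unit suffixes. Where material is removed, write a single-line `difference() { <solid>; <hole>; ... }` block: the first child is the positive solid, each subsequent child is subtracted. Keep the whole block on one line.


difference() { translate([206, 250, 0]) cube([2736, 186, 2813]); translate([1188, 250, 1543]) cube([1344, 186, 839]); }


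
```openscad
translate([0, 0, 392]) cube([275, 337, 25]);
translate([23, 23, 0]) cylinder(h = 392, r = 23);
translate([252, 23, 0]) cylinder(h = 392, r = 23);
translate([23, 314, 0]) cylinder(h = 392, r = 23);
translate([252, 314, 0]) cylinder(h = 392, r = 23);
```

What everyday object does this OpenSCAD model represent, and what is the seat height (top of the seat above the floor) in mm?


A stool. The seat height is 417 mm.

A 275×337×25 slab at z = 392 on four corner cylinders — a stool. The seat top is 392 + 25 = 417 mm.


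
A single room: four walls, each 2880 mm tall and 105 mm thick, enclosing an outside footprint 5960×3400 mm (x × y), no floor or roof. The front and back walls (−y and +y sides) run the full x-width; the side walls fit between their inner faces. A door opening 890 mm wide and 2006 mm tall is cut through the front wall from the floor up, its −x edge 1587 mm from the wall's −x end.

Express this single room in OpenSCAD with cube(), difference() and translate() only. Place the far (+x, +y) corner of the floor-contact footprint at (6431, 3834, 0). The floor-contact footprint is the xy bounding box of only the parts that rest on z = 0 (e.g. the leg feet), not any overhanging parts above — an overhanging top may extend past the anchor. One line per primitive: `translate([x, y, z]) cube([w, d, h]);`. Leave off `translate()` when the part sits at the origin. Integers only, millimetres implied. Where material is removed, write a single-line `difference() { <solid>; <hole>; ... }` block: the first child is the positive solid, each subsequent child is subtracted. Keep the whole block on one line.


difference() { translate([471, 434, 0]) cube([5960, 105, 2880]); translate([2058, 434, 0]) cube([890, 105, 2006]); }
translate([471, 3729, 0]) cube([5960, 105, 2880]);
translate([471, 539, 0]) cube([105, 3190, 2880]);
translate([6326, 539, 0]) cube([105, 3190, 2880]);


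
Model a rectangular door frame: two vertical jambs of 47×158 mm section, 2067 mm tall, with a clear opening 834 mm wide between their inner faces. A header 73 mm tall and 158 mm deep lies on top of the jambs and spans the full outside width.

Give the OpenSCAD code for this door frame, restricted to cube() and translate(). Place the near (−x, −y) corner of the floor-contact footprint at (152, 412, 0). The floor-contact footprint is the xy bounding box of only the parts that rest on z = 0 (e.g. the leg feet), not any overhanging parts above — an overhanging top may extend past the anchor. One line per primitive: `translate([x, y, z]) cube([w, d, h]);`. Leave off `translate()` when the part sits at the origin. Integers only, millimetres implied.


translate([152, 412, 0]) cube([47, 158, 2067]);
translate([1033, 412, 0]) cube([47, 158, 2067]);
translate([152, 412, 2067]) cube([928, 158, 73]);


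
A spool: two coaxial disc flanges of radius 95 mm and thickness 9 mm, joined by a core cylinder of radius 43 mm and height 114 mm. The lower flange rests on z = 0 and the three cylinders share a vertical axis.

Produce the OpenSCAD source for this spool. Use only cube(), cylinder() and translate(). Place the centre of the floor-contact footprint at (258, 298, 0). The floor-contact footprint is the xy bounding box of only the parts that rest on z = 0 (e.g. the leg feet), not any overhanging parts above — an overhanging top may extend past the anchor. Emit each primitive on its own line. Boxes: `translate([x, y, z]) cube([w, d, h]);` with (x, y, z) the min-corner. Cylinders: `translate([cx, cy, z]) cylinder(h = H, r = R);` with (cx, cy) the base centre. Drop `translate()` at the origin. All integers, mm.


translate([258, 298, 0]) cylinder(h = 9, r = 95);
translate([258, 298, 9]) cylinder(h = 114, r = 43);
translate([258, 298, 123]) cylinder(h = 9, r = 95);


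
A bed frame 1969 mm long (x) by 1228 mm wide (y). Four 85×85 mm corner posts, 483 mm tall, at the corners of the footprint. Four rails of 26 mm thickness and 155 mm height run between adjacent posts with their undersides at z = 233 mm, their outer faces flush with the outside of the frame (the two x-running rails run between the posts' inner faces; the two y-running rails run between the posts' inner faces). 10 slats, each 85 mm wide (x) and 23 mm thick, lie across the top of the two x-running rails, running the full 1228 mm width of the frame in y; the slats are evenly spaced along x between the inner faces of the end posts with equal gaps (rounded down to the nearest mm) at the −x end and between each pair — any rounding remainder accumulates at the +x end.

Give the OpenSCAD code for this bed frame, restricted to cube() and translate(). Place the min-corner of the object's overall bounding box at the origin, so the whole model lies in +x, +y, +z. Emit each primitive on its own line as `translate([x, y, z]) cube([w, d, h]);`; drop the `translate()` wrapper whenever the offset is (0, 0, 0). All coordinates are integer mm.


// slat z = rail_z + rail_h = 233 + 155 = 388
// slat gap = ⌊(1799 − 10·85) / 11⌋ = 86
cube([85, 85, 483]);
translate([0, 1143, 0]) cube([85, 85, 483]);
translate([1884, 0, 0]) cube([85, 85, 483]);
translate([1884, 1143, 0]) cube([85, 85, 483]);
translate([85, 0, 233]) cube([1799, 26, 155]);
translate([85, 1202, 233]) cube([1799, 26, 155]);
translate([0, 85, 233]) cube([26, 1058, 155]);
translate([1943, 85, 233]) cube([26, 1058, 155]);
translate([171, 0, 388]) cube([85, 1228, 23]);
translate([342, 0, 388]) cube([85, 1228, 23]);
translate([513, 0, 388]) cube([85, 1228, 23]);
translate([684, 0, 388]) cube([85, 1228, 23]);
translate([855, 0, 388]) cube([85, 1228, 23]);
translate([1026, 0, 388]) cube([85, 1228, 23]);
translate([1197, 0, 388]) cube([85, 1228, 23]);
translate([1368, 0, 388]) cube([85, 1228, 23]);
translate([1539, 0, 388]) cube([85, 1228, 23]);
translate([1710, 0, 388]) cube([85, 1228, 23]);


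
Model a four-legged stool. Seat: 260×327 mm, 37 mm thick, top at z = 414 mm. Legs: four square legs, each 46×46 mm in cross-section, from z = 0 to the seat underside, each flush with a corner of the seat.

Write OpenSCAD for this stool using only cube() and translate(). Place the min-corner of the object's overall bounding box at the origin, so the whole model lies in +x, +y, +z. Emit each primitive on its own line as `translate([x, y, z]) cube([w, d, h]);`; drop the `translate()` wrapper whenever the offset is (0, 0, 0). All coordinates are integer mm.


translate([0, 0, 377]) cube([260, 327, 37]);
cube([46, 46, 377]);
translate([214, 0, 0]) cube([46, 46, 377]);
translate([0, 281, 0]) cube([46, 46, 377]);
translate([214, 281, 0]) cube([46, 46, 377]);


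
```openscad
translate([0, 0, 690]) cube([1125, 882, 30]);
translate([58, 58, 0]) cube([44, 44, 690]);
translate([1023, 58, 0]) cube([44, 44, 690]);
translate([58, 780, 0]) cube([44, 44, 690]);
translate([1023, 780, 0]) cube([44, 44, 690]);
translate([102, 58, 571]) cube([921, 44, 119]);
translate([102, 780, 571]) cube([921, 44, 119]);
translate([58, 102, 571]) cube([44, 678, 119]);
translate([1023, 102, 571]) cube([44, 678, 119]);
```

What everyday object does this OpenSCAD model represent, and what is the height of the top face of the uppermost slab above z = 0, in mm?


A table. The table height is 720 mm.

A 1125×882×30 slab sits at z = 690 on four 44 mm square posts — a table. The top surface is at 690 + 30 = 720 mm.


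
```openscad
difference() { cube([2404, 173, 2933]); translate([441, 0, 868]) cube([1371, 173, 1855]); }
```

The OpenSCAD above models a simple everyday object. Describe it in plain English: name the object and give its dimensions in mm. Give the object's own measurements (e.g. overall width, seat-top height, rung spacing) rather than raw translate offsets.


A wall 2404 mm long (x), 173 mm thick (y), 2933 mm tall, with a rectangular window opening cut through it. The opening is 1371 mm wide and 1855 mm tall; its sill is at z = 868 mm and its near (−x) edge is 441 mm from the wall's −x end. The opening passes through the full wall thickness.


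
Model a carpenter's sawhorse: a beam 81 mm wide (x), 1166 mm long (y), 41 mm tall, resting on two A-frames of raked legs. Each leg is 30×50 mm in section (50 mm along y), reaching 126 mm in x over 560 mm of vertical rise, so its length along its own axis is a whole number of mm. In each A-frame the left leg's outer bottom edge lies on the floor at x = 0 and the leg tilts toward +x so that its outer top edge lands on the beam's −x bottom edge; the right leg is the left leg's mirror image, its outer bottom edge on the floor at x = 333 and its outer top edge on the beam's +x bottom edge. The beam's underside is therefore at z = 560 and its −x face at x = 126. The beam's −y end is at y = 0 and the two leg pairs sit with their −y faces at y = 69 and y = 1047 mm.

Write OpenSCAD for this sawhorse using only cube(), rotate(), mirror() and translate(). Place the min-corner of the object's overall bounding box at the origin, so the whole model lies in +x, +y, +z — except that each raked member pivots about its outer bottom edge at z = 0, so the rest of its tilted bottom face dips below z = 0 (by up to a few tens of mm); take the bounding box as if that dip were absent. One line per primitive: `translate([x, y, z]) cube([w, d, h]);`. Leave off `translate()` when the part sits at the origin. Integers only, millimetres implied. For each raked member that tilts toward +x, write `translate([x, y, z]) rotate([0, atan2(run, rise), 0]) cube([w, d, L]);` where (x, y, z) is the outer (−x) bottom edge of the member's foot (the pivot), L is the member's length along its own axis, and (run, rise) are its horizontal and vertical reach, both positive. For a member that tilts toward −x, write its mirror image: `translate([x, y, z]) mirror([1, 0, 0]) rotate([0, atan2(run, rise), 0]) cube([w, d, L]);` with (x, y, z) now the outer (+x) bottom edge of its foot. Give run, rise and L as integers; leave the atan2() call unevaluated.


translate([126, 0, 560]) cube([81, 1166, 41]);
translate([0, 69, 0]) rotate([0, atan2(126, 560), 0]) cube([30, 50, 574]);
translate([333, 69, 0]) mirror([1, 0, 0]) rotate([0, atan2(126, 560), 0]) cube([30, 50, 574]);
translate([0, 1047, 0]) rotate([0, atan2(126, 560), 0]) cube([30, 50, 574]);
translate([333, 1047, 0]) mirror([1, 0, 0]) rotate([0, atan2(126, 560), 0]) cube([30, 50, 574]);


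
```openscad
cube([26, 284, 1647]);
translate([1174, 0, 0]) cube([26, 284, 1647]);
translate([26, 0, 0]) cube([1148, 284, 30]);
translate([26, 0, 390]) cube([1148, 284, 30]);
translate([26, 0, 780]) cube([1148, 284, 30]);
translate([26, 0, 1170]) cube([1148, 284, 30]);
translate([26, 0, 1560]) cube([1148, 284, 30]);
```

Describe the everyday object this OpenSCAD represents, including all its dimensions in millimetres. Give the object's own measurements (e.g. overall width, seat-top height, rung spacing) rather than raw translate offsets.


An open bookshelf. Two side panels, each 26 mm thick, 284 mm deep and 1647 mm tall, stand 1200 mm apart (outside-to-outside). Between them sit 5 shelves, each 30 mm thick and 284 mm deep, spanning the full gap between the sides. The bottom shelf rests on the floor (its underside at z = 0) and the clear gap between one shelf's top and the next shelf's underside is 360 mm.


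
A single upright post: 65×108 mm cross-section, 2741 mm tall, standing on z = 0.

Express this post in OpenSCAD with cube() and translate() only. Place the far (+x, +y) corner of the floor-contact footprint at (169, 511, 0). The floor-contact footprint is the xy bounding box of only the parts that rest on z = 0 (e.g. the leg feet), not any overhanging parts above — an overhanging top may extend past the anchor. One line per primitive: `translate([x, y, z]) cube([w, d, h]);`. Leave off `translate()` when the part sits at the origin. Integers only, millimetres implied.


translate([104, 403, 0]) cube([65, 108, 2741]);


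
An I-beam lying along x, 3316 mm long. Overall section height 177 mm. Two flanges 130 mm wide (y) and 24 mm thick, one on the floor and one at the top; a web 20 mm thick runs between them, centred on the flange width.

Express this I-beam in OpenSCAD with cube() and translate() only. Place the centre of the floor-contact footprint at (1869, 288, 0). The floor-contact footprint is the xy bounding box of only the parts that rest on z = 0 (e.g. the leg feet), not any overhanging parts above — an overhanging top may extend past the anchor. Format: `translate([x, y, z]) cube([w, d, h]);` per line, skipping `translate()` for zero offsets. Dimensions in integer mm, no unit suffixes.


translate([211, 223, 0]) cube([3316, 130, 24]);
translate([211, 278, 24]) cube([3316, 20, 129]);
translate([211, 223, 153]) cube([3316, 130, 24]);


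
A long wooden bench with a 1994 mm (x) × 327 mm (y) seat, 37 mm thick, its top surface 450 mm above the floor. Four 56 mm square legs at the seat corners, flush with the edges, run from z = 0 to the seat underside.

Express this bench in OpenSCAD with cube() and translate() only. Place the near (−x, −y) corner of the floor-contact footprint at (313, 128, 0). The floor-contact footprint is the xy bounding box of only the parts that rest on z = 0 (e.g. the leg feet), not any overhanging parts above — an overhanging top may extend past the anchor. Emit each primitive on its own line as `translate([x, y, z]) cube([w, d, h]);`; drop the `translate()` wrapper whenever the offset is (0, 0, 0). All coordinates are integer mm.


translate([313, 128, 413]) cube([1994, 327, 37]);
translate([313, 128, 0]) cube([56, 56, 413]);
translate([313, 399, 0]) cube([56, 56, 413]);
translate([2251, 128, 0]) cube([56, 56, 413]);
translate([2251, 399, 0]) cube([56, 56, 413]);


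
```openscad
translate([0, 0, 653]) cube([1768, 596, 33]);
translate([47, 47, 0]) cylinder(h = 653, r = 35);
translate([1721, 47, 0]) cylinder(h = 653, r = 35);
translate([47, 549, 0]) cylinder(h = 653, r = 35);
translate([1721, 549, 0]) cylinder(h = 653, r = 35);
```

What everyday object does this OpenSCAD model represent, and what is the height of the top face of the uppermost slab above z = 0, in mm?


A table. The table height is 686 mm.

A 1768×596×33 slab sits at z = 653 on four Ø70 mm round legs — a table. The top surface is at 653 + 33 = 686 mm.


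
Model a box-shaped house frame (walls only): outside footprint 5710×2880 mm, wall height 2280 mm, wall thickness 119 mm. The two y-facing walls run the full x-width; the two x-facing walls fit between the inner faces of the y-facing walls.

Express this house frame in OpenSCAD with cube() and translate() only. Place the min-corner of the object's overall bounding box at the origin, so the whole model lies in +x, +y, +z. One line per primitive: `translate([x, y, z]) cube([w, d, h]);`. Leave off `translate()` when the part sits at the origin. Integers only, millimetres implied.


cube([5710, 119, 2280]);
translate([0, 2761, 0]) cube([5710, 119, 2280]);
translate([0, 119, 0]) cube([119, 2642, 2280]);
translate([5591, 119, 0]) cube([119, 2642, 2280]);


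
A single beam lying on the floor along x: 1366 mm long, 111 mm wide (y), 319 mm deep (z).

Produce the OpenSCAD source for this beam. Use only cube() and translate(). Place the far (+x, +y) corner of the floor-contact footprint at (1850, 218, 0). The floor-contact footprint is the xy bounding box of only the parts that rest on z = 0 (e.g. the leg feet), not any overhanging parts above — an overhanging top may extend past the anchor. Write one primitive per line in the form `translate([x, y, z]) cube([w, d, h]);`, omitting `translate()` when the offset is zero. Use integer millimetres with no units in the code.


translate([484, 107, 0]) cube([1366, 111, 319]);


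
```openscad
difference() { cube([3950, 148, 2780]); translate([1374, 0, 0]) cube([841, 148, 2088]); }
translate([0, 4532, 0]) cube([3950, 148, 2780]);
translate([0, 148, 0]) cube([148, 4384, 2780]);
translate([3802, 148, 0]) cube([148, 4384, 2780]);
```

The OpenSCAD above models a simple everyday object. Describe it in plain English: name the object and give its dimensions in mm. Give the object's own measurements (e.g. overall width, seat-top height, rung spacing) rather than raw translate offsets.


A single room: four walls, each 2780 mm tall and 148 mm thick, enclosing an outside footprint 3950×4680 mm (x × y), no floor or roof. The front and back walls (−y and +y sides) run the full x-width; the side walls fit between their inner faces. A door opening 841 mm wide and 2088 mm tall is cut through the front wall from the floor up, its −x edge 1374 mm from the wall's −x end.


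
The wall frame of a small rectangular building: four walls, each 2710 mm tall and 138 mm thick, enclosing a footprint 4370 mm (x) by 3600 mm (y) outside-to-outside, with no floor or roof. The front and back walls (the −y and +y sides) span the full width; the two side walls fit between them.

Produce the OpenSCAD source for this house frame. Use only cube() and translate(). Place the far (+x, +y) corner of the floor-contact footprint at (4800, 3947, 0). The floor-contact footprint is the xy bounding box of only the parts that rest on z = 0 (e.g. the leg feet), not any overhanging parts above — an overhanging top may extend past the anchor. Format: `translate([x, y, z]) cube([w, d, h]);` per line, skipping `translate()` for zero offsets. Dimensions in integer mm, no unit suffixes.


translate([430, 347, 0]) cube([4370, 138, 2710]);
translate([430, 3809, 0]) cube([4370, 138, 2710]);
translate([430, 485, 0]) cube([138, 3324, 2710]);
translate([4662, 485, 0]) cube([138, 3324, 2710]);


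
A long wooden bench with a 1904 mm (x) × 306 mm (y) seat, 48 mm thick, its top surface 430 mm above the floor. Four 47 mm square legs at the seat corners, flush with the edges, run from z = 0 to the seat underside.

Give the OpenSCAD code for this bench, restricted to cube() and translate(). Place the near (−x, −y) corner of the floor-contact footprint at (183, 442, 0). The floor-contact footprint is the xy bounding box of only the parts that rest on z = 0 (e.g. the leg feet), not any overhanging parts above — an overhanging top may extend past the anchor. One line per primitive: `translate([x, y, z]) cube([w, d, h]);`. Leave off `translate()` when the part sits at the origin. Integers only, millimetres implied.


// leg_h = 430 − 48 = 382
translate([183, 442, 382]) cube([1904, 306, 48]);
translate([183, 442, 0]) cube([47, 47, 382]);
translate([183, 701, 0]) cube([47, 47, 382]);
translate([2040, 442, 0]) cube([47, 47, 382]);
translate([2040, 701, 0]) cube([47, 47, 382]);


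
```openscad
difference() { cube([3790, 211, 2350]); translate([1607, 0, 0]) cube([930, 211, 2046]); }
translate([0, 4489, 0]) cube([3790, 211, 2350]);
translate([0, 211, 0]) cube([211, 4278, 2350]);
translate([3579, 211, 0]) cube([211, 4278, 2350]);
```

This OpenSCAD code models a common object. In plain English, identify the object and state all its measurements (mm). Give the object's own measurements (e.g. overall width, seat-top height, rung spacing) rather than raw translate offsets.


A single room: four walls, each 2350 mm tall and 211 mm thick, enclosing an outside footprint 3790×4700 mm (x × y), no floor or roof. The front and back walls (−y and +y sides) run the full x-width; the side walls fit between their inner faces. A door opening 930 mm wide and 2046 mm tall is cut through the front wall from the floor up, its −x edge 1607 mm from the wall's −x end.


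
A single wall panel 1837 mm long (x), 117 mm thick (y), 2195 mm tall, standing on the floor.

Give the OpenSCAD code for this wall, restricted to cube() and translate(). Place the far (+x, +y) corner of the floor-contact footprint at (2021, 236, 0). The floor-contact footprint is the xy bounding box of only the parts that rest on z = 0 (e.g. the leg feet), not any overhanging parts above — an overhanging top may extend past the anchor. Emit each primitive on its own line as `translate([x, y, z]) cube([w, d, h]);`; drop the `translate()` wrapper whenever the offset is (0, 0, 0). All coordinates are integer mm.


translate([184, 119, 0]) cube([1837, 117, 2195]);


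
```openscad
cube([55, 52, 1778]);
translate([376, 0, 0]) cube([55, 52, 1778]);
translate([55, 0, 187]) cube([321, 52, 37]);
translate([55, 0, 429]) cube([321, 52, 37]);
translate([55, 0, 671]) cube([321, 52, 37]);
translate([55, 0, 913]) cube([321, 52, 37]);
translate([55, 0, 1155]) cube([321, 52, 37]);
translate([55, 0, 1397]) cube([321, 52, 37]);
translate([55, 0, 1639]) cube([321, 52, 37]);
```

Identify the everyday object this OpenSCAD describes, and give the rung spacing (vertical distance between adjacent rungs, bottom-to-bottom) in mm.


A ladder. The rung spacing is 242 mm.

Two tall 55×52 posts with 7 short bars between them — a ladder. Adjacent rungs sit at z = 187 and z = 429, so the spacing is 429 − 187 = 242 mm.


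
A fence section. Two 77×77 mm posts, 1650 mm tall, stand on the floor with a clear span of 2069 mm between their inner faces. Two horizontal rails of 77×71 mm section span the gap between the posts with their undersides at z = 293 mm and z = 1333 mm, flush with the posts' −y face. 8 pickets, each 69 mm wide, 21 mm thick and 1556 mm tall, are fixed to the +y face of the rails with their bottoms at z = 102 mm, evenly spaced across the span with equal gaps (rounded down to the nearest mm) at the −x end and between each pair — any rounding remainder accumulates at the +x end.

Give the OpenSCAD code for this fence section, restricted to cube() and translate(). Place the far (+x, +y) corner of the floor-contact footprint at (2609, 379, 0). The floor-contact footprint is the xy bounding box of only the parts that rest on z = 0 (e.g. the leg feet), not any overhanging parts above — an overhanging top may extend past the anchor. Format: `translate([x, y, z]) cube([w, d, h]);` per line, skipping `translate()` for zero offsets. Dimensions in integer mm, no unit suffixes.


translate([386, 302, 0]) cube([77, 77, 1650]);
translate([2532, 302, 0]) cube([77, 77, 1650]);
translate([463, 302, 293]) cube([2069, 77, 71]);
translate([463, 302, 1333]) cube([2069, 77, 71]);
translate([631, 379, 102]) cube([69, 21, 1556]);
translate([868, 379, 102]) cube([69, 21, 1556]);
translate([1105, 379, 102]) cube([69, 21, 1556]);
translate([1342, 379, 102]) cube([69, 21, 1556]);
translate([1579, 379, 102]) cube([69, 21, 1556]);
translate([1816, 379, 102]) cube([69, 21, 1556]);
translate([2053, 379, 102]) cube([69, 21, 1556]);
translate([2290, 379, 102]) cube([69, 21, 1556]);


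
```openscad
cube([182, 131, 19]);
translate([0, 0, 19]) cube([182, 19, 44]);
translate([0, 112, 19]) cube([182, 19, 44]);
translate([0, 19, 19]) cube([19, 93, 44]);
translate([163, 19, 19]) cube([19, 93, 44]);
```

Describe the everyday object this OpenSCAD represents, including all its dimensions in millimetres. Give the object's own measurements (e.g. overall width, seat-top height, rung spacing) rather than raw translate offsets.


An open-topped rectangular box: outside dimensions 182×131×63 mm, with a uniform wall and base thickness of 19 mm. The base is a full 182×131 slab on the floor; four walls sit on top of the base. The front and back walls (the −y and +y sides) span the full width; the two side walls fit between them.


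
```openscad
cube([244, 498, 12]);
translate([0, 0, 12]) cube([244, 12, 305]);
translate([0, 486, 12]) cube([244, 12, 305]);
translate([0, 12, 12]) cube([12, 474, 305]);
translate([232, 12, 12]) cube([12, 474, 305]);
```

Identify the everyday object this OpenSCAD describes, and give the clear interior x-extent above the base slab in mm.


An open box. The internal width is 220 mm.

A 244×498 base slab with four walls standing on it — an open box. The base is 244 mm wide and the walls are 12 mm thick, so the internal width is 244 − 2 × 12 = 220 mm.


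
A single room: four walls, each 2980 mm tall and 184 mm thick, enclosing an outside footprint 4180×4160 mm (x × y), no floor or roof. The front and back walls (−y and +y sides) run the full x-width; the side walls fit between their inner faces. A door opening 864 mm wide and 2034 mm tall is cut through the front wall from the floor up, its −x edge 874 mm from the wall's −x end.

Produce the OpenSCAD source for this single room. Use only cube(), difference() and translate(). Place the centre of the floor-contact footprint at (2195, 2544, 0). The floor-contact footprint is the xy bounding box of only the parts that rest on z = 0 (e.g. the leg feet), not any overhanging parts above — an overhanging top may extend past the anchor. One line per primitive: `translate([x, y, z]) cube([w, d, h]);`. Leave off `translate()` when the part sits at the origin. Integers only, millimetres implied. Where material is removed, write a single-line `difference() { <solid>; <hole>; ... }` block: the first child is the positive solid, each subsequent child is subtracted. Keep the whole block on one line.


difference() { translate([105, 464, 0]) cube([4180, 184, 2980]); translate([979, 464, 0]) cube([864, 184, 2034]); }
translate([105, 4440, 0]) cube([4180, 184, 2980]);
translate([105, 648, 0]) cube([184, 3792, 2980]);
translate([4101, 648, 0]) cube([184, 3792, 2980]);


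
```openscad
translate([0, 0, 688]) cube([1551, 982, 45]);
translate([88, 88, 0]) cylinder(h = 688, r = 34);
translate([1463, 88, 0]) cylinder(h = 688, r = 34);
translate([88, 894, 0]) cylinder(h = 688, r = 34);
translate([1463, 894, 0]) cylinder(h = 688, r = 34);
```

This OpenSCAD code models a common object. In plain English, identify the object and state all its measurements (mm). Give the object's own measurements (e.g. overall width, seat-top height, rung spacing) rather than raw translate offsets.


A rectangular dining table. The top is 1551×982×45 mm with its upper surface at z = 733 mm. It stands on four round legs of 68 mm diameter, each leg's bounding box inset 54 mm from the nearest pair of top edges, running from the floor to the underside of the top.


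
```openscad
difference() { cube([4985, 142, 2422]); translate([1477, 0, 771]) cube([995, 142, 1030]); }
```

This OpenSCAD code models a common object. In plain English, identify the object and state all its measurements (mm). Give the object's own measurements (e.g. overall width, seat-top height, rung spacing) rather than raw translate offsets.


A wall 4985 mm long (x), 142 mm thick (y), 2422 mm tall, with a rectangular window opening cut through it. The opening is 995 mm wide and 1030 mm tall; its sill is at z = 771 mm and its near (−x) edge is 1477 mm from the wall's −x end. The opening passes through the full wall thickness.


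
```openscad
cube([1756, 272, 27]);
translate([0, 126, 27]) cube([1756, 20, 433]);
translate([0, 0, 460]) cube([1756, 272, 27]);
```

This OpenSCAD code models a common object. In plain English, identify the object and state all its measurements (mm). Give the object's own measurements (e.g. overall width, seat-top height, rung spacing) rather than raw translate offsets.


An I-beam lying along x, 1756 mm long. Overall section height 487 mm. Two flanges 272 mm wide (y) and 27 mm thick, one on the floor and one at the top; a web 20 mm thick runs between them, centred on the flange width.


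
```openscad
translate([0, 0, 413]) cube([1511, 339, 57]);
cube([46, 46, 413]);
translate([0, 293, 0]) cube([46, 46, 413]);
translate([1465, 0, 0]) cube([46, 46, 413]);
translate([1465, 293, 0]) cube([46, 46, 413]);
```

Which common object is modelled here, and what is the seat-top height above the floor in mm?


A bench. The seat-top height is 470 mm.

A long slab on four corner posts — a bench. The slab sits at z = 413 with thickness 57, so the top is 413 + 57 = 470 mm.


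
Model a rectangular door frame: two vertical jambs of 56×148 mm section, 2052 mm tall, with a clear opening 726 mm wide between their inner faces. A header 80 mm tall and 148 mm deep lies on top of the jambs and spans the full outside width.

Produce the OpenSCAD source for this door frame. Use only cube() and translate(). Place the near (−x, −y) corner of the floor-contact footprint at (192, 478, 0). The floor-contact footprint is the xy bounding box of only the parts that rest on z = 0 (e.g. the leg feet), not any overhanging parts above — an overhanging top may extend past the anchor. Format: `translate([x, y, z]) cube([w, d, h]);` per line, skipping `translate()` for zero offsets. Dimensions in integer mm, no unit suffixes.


translate([192, 478, 0]) cube([56, 148, 2052]);
translate([974, 478, 0]) cube([56, 148, 2052]);
translate([192, 478, 2052]) cube([838, 148, 80]);


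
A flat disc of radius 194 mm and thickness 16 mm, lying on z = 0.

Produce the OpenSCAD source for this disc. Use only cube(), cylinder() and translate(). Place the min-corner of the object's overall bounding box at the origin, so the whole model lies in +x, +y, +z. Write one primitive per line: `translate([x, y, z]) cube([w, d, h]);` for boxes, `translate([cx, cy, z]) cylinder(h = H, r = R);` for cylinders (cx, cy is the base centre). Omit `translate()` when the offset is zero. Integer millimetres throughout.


translate([194, 194, 0]) cylinder(h = 16, r = 194);
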